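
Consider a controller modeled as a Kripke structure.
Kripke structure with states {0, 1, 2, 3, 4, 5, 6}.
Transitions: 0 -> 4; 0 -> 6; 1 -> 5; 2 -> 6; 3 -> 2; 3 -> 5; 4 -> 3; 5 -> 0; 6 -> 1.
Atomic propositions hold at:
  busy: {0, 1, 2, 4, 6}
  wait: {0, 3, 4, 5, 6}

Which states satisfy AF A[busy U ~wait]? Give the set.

{1, 2, 6}

Sat(~wait) = {1, 2}
A[busy U ~wait]: least fixpoint, start Z0 = Sat(~wait) = {1, 2}, add states in Sat(busy) with every successor in Z. Z1 = {1, 2, 6}; fixed.
Sat(A[busy U ~wait]) = {1, 2, 6}
AF A[busy U ~wait]: least fixpoint, start Z0 = {1, 2, 6}, add states with every successor in Z. Already a fixed point.
Sat(AF A[busy U ~wait]) = {1, 2, 6}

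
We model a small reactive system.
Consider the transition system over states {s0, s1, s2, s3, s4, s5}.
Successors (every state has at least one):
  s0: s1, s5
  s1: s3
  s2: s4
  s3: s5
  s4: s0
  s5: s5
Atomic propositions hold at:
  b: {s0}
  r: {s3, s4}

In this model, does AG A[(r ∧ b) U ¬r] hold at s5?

Yes

Sat(r ∧ b) = ∅
Sat(¬r) = {s0, s1, s2, s5}
A[(r ∧ b) U ¬r]: least fixpoint, start Z0 = Sat(¬r) = {s0, s1, s2, s5}, add states in Sat(r ∧ b) with every successor in Z. Already a fixed point.
Sat(A[(r ∧ b) U ¬r]) = {s0, s1, s2, s5}
AG A[(r ∧ b) U ¬r]: greatest fixpoint, start Z0 = {s0, s1, s2, s5}, keep only states in Sat with every successor in Z. Z1 = {s0, s5}; Z2 = {s5}; fixed.
Sat(AG A[(r ∧ b) U ¬r]) = {s5}
s5 ∈ Sat(AG A[(r ∧ b) U ¬r]) = {s5}, so the formula holds at s5.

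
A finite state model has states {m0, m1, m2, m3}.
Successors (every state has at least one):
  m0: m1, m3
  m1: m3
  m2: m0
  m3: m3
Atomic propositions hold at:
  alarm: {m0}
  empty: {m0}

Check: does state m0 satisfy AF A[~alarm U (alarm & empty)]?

Yes

Sat(~alarm) = {m1, m2, m3}
Sat(alarm & empty) = {m0}
A[~alarm U (alarm & empty)]: least fixpoint, start Z0 = Sat((alarm & empty)) = {m0}, add states in Sat(~alarm) with every successor in Z. Z1 = {m0, m2}; fixed.
Sat(A[~alarm U (alarm & empty)]) = {m0, m2}
AF A[~alarm U (alarm & empty)]: least fixpoint, start Z0 = {m0, m2}, add states with every successor in Z. Already a fixed point.
Sat(AF A[~alarm U (alarm & empty)]) = {m0, m2}
m0 ∈ Sat(AF A[~alarm U (alarm & empty)]) = {m0, m2}, so the formula holds at m0.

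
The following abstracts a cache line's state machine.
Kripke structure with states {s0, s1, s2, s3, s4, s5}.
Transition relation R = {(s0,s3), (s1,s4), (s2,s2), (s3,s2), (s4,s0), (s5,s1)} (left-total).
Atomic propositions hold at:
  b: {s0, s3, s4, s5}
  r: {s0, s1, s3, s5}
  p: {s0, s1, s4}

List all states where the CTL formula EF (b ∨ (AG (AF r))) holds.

{s0, s1, s3, s4, s5}

AF r: least fixpoint, start Z0 = {s0, s1, s3, s5}, add states with every successor in Z. Z1 = {s0, s1, s3, s4, s5}; fixed.
Sat(AF r) = {s0, s1, s3, s4, s5}
AG (AF r): greatest fixpoint, start Z0 = {s0, s1, s3, s4, s5}, keep only states in Sat with every successor in Z. Z1 = {s0, s1, s4, s5}; Z2 = {s1, s4, s5}; Z3 = {s1, s5}; Z4 = {s5}; Z5 = ∅; fixed.
Sat(AG (AF r)) = ∅
Sat(b ∨ (AG (AF r))) = {s0, s3, s4, s5}
EF (b ∨ (AG (AF r))): least fixpoint, start Z0 = {s0, s3, s4, s5}, add states with some successor in Z. Z1 = {s0, s1, s3, s4, s5}; fixed.
Sat(EF (b ∨ (AG (AF r)))) = {s0, s1, s3, s4, s5}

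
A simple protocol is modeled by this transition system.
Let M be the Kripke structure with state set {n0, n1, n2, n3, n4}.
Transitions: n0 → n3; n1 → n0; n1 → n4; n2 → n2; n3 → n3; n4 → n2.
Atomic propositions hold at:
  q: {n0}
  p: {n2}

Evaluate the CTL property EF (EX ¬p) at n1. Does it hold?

Sat(¬p) = {n0, n1, n3, n4}
Sat(EX ¬p) = {s : some successor in {n0, n1, n3, n4}} = {n0, n1, n3}
EF (EX ¬p): least fixpoint, start Z0 = {n0, n1, n3}, add states with some successor in Z. Already a fixed point.
Sat(EF (EX ¬p)) = {n0, n1, n3}
n1 ∈ Sat(EF (EX ¬p)) = {n0, n1, n3}, so the formula holds at n1.

Yes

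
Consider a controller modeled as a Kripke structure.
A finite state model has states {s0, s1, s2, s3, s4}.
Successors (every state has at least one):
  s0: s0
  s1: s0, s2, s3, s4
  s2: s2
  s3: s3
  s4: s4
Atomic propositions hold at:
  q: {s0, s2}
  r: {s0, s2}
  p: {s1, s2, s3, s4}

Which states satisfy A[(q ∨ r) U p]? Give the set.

{s1, s2, s3, s4}

Sat(q ∨ r) = {s0, s2}
A[(q ∨ r) U p]: least fixpoint, start Z0 = Sat(p) = {s1, s2, s3, s4}, add states in Sat(q ∨ r) with every successor in Z. Already a fixed point.
Sat(A[(q ∨ r) U p]) = {s1, s2, s3, s4}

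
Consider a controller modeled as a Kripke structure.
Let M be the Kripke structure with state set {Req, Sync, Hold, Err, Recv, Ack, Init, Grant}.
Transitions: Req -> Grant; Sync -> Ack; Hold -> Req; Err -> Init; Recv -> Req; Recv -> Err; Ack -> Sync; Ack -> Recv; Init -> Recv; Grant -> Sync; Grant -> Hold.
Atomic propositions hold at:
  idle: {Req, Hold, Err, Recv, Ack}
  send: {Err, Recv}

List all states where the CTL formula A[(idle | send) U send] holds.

Sat(idle | send) = {Req, Hold, Err, Recv, Ack}
A[(idle | send) U send]: least fixpoint, start Z0 = Sat(send) = {Err, Recv}, add states in Sat(idle | send) with every successor in Z. Already a fixed point.
Sat(A[(idle | send) U send]) = {Err, Recv}

{Err, Recv}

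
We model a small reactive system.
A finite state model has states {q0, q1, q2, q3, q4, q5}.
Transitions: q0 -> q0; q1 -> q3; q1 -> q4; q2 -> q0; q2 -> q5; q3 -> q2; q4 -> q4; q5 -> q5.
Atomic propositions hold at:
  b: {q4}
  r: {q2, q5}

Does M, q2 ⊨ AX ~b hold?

Sat(~b) = {q0, q1, q2, q3, q5}
Sat(AX ~b) = {s : every successor in {q0, q1, q2, q3, q5}} = {q0, q2, q3, q5}
q2 ∈ Sat(AX ~b) = {q0, q2, q3, q5}, so the formula holds at q2.

Yes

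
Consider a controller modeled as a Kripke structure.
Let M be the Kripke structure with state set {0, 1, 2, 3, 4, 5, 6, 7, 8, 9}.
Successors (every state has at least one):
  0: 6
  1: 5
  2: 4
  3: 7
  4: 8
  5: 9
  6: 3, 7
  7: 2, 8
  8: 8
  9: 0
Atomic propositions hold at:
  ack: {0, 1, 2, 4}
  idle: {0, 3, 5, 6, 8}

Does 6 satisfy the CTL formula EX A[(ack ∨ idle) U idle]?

Yes

Sat(ack ∨ idle) = {0, 1, 2, 3, 4, 5, 6, 8}
A[(ack ∨ idle) U idle]: least fixpoint, start Z0 = Sat(idle) = {0, 3, 5, 6, 8}, add states in Sat(ack ∨ idle) with every successor in Z. Z1 = {0, 1, 3, 4, 5, 6, 8}; Z2 = {0, 1, 2, 3, 4, 5, 6, 8}; fixed.
Sat(A[(ack ∨ idle) U idle]) = {0, 1, 2, 3, 4, 5, 6, 8}
Sat(EX A[(ack ∨ idle) U idle]) = {s : some successor in {0, 1, 2, 3, 4, 5, 6, 8}} = {0, 1, 2, 4, 6, 7, 8, 9}
6 ∈ Sat(EX A[(ack ∨ idle) U idle]) = {0, 1, 2, 4, 6, 7, 8, 9}, so the formula holds at 6.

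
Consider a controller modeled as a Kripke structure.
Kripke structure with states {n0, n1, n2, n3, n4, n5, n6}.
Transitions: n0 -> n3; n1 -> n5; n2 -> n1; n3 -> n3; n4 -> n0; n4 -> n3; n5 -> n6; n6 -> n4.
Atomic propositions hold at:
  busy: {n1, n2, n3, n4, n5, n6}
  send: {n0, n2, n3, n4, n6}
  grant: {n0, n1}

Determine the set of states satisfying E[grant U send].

E[grant U send]: least fixpoint, start Z0 = Sat(send) = {n0, n2, n3, n4, n6}, add states in Sat(grant) with some successor in Z. Already a fixed point.
Sat(E[grant U send]) = {n0, n2, n3, n4, n6}

{n0, n2, n3, n4, n6}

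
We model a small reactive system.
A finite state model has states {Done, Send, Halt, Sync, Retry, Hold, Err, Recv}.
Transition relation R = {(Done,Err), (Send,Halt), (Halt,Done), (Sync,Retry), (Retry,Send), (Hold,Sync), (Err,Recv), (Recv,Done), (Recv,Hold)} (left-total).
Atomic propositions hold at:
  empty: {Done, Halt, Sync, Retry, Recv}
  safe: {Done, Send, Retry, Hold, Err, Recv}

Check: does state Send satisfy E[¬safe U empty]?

Sat(¬safe) = {Halt, Sync}
E[¬safe U empty]: least fixpoint, start Z0 = Sat(empty) = {Done, Halt, Sync, Retry, Recv}, add states in Sat(¬safe) with some successor in Z. Already a fixed point.
Sat(E[¬safe U empty]) = {Done, Halt, Sync, Retry, Recv}
Send ∉ Sat(E[¬safe U empty]) = {Done, Halt, Sync, Retry, Recv}, so the formula does not hold at Send.

No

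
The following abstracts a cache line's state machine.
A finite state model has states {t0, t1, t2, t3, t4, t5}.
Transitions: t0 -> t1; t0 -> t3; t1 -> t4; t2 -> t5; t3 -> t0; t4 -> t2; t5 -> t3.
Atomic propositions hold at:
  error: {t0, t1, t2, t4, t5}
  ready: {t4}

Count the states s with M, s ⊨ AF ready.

AF ready: least fixpoint, start Z0 = {t4}, add states with every successor in Z. Z1 = {t1, t4}; fixed.
Sat(AF ready) = {t1, t4}
|Sat(AF ready)| = |{t1, t4}| = 2.

2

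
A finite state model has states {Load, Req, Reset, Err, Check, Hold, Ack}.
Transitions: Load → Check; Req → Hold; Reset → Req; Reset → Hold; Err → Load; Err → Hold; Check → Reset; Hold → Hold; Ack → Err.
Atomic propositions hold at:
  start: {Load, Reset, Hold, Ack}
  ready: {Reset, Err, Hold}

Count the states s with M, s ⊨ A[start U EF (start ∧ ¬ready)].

3

Sat(¬ready) = {Load, Req, Check, Ack}
Sat(start ∧ ¬ready) = {Load, Ack}
EF (start ∧ ¬ready): least fixpoint, start Z0 = {Load, Ack}, add states with some successor in Z. Z1 = {Load, Err, Ack}; fixed.
Sat(EF (start ∧ ¬ready)) = {Load, Err, Ack}
A[start U EF (start ∧ ¬ready)]: least fixpoint, start Z0 = Sat(EF (start ∧ ¬ready)) = {Load, Err, Ack}, add states in Sat(start) with every successor in Z. Already a fixed point.
Sat(A[start U EF (start ∧ ¬ready)]) = {Load, Err, Ack}
|Sat(A[start U EF (start ∧ ¬ready)])| = |{Load, Err, Ack}| = 3.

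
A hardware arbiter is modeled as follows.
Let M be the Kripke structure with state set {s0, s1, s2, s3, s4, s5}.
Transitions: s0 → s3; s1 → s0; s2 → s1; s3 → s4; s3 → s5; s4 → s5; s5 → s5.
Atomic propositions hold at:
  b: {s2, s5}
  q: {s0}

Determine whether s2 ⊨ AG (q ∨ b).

No

Sat(q ∨ b) = {s0, s2, s5}
AG (q ∨ b): greatest fixpoint, start Z0 = {s0, s2, s5}, keep only states in Sat with every successor in Z. Z1 = {s5}; fixed.
Sat(AG (q ∨ b)) = {s5}
s2 ∉ Sat(AG (q ∨ b)) = {s5}, so the formula does not hold at s2.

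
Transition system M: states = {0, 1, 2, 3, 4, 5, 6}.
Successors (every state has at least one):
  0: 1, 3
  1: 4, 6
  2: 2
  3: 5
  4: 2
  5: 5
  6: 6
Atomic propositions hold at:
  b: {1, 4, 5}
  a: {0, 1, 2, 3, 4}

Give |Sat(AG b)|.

1

AG b: greatest fixpoint, start Z0 = {1, 4, 5}, keep only states in Sat with every successor in Z. Z1 = {5}; fixed.
Sat(AG b) = {5}
|Sat(AG b)| = |{5}| = 1.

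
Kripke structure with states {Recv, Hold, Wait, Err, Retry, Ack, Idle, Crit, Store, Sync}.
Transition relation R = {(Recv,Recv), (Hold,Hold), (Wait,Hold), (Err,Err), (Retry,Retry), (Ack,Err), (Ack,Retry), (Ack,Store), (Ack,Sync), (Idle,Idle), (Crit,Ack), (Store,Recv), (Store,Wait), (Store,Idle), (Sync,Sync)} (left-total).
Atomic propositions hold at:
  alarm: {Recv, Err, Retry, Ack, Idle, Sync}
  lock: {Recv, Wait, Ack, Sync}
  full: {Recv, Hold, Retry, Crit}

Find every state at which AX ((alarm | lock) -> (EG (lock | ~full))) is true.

{Recv, Hold, Wait, Err, Idle, Crit, Sync}

Sat(alarm | lock) = {Recv, Wait, Err, Retry, Ack, Idle, Sync}
Sat(~full) = {Wait, Err, Ack, Idle, Store, Sync}
Sat(lock | ~full) = {Recv, Wait, Err, Ack, Idle, Store, Sync}
EG (lock | ~full): greatest fixpoint, start Z0 = {Recv, Wait, Err, Ack, Idle, Store, Sync}, keep only states in Sat with some successor in Z. Z1 = {Recv, Err, Ack, Idle, Store, Sync}; fixed.
Sat(EG (lock | ~full)) = {Recv, Err, Ack, Idle, Store, Sync}
Sat((alarm | lock) -> (EG (lock | ~full))) = {Recv, Hold, Err, Ack, Idle, Crit, Store, Sync}
Sat(AX ((alarm | lock) -> (EG (lock | ~full)))) = {s : every successor in {Recv, Hold, Err, Ack, Idle, Crit, Store, Sync}} = {Recv, Hold, Wait, Err, Idle, Crit, Sync}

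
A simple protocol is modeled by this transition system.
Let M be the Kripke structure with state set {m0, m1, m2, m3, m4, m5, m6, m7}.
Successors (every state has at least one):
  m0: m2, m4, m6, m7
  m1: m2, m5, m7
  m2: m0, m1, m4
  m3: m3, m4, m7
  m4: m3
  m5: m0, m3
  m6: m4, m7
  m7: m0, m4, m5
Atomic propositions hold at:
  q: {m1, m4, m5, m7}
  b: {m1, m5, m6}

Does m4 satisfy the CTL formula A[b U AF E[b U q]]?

E[b U q]: least fixpoint, start Z0 = Sat(q) = {m1, m4, m5, m7}, add states in Sat(b) with some successor in Z. Z1 = {m1, m4, m5, m6, m7}; fixed.
Sat(E[b U q]) = {m1, m4, m5, m6, m7}
AF E[b U q]: least fixpoint, start Z0 = {m1, m4, m5, m6, m7}, add states with every successor in Z. Already a fixed point.
Sat(AF E[b U q]) = {m1, m4, m5, m6, m7}
A[b U AF E[b U q]]: least fixpoint, start Z0 = Sat(AF E[b U q]) = {m1, m4, m5, m6, m7}, add states in Sat(b) with every successor in Z. Already a fixed point.
Sat(A[b U AF E[b U q]]) = {m1, m4, m5, m6, m7}
m4 ∈ Sat(A[b U AF E[b U q]]) = {m1, m4, m5, m6, m7}, so the formula holds at m4.

Yes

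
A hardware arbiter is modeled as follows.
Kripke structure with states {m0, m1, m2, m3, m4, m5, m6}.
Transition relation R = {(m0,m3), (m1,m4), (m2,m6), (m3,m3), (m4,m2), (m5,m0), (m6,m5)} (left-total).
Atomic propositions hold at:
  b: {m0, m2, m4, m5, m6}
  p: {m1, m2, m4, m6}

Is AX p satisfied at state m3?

No

Sat(AX p) = {s : every successor in {m1, m2, m4, m6}} = {m1, m2, m4}
m3 ∉ Sat(AX p) = {m1, m2, m4}, so the formula does not hold at m3.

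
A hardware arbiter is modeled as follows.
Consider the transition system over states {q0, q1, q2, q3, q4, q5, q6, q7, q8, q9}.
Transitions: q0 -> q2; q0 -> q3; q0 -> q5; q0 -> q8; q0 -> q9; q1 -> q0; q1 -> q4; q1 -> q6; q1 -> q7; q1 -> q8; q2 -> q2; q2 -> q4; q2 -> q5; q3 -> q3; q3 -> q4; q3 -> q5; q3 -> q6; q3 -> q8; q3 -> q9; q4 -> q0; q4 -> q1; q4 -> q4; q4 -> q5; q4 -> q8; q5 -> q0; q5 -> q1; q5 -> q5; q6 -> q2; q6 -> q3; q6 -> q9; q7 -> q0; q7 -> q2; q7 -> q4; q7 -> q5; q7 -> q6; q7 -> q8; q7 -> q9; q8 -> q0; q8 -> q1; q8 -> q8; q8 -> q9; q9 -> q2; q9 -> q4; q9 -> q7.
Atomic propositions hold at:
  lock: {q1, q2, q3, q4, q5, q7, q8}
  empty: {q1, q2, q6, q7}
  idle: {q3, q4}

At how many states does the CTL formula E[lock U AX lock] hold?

8

Sat(AX lock) = {s : every successor in {q1, q2, q3, q4, q5, q7, q8}} = {q2, q9}
E[lock U AX lock]: least fixpoint, start Z0 = Sat(AX lock) = {q2, q9}, add states in Sat(lock) with some successor in Z. Z1 = {q2, q3, q7, q8, q9}; Z2 = {q1, q2, q3, q4, q7, q8, q9}; Z3 = {q1, q2, q3, q4, q5, q7, q8, q9}; fixed.
Sat(E[lock U AX lock]) = {q1, q2, q3, q4, q5, q7, q8, q9}
|Sat(E[lock U AX lock])| = |{q1, q2, q3, q4, q5, q7, q8, q9}| = 8.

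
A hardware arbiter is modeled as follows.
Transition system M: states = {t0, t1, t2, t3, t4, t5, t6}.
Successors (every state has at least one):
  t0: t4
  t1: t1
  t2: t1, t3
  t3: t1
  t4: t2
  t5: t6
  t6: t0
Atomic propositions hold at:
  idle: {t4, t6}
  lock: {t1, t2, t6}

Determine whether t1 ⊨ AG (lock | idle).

Yes

Sat(lock | idle) = {t1, t2, t4, t6}
AG (lock | idle): greatest fixpoint, start Z0 = {t1, t2, t4, t6}, keep only states in Sat with every successor in Z. Z1 = {t1, t4}; Z2 = {t1}; fixed.
Sat(AG (lock | idle)) = {t1}
t1 ∈ Sat(AG (lock | idle)) = {t1}, so the formula holds at t1.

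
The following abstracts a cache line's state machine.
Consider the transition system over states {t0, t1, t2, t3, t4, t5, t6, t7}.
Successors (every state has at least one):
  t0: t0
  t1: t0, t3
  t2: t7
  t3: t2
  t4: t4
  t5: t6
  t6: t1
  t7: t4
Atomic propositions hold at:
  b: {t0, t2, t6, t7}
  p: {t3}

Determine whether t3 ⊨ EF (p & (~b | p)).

Yes

Sat(~b) = {t1, t3, t4, t5}
Sat(~b | p) = {t1, t3, t4, t5}
Sat(p & (~b | p)) = {t3}
EF (p & (~b | p)): least fixpoint, start Z0 = {t3}, add states with some successor in Z. Z1 = {t1, t3}; Z2 = {t1, t3, t6}; Z3 = {t1, t3, t5, t6}; fixed.
Sat(EF (p & (~b | p))) = {t1, t3, t5, t6}
t3 ∈ Sat(EF (p & (~b | p))) = {t1, t3, t5, t6}, so the formula holds at t3.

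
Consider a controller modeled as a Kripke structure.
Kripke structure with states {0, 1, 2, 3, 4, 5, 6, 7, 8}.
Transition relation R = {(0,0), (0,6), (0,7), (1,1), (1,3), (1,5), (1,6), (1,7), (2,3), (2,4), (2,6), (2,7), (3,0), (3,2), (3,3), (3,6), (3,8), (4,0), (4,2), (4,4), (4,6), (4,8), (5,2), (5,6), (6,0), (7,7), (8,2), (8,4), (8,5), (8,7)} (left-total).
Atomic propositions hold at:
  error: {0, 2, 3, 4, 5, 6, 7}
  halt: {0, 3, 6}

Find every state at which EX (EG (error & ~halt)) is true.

{0, 1, 2, 3, 4, 5, 7, 8}

Sat(~halt) = {1, 2, 4, 5, 7, 8}
Sat(error & ~halt) = {2, 4, 5, 7}
EG (error & ~halt): greatest fixpoint, start Z0 = {2, 4, 5, 7}, keep only states in Sat with some successor in Z. Already a fixed point.
Sat(EG (error & ~halt)) = {2, 4, 5, 7}
Sat(EX (EG (error & ~halt))) = {s : some successor in {2, 4, 5, 7}} = {0, 1, 2, 3, 4, 5, 7, 8}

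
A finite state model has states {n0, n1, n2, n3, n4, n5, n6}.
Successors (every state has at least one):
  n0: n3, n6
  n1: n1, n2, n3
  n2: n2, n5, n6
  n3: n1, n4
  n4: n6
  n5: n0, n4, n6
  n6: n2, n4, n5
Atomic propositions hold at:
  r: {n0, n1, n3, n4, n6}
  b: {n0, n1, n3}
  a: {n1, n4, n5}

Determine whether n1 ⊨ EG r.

Yes

EG r: greatest fixpoint, start Z0 = {n0, n1, n3, n4, n6}, keep only states in Sat with some successor in Z. Already a fixed point.
Sat(EG r) = {n0, n1, n3, n4, n6}
n1 ∈ Sat(EG r) = {n0, n1, n3, n4, n6}, so the formula holds at n1.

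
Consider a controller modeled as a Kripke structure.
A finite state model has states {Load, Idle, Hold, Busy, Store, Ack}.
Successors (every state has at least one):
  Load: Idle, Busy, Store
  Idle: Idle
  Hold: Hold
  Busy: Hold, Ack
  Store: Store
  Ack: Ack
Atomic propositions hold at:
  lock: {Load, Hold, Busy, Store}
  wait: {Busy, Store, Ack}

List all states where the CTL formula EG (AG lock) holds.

AG lock: greatest fixpoint, start Z0 = {Load, Hold, Busy, Store}, keep only states in Sat with every successor in Z. Z1 = {Hold, Store}; fixed.
Sat(AG lock) = {Hold, Store}
EG (AG lock): greatest fixpoint, start Z0 = {Hold, Store}, keep only states in Sat with some successor in Z. Already a fixed point.
Sat(EG (AG lock)) = {Hold, Store}

{Hold, Store}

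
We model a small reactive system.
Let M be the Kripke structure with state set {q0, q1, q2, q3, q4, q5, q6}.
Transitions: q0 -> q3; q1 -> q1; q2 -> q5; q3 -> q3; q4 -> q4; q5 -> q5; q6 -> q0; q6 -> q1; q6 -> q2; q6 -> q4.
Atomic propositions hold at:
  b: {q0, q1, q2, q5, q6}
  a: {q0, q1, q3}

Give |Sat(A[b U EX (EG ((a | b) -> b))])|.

Sat(a | b) = {q0, q1, q2, q3, q5, q6}
Sat((a | b) -> b) = {q0, q1, q2, q4, q5, q6}
EG ((a | b) -> b): greatest fixpoint, start Z0 = {q0, q1, q2, q4, q5, q6}, keep only states in Sat with some successor in Z. Z1 = {q1, q2, q4, q5, q6}; fixed.
Sat(EG ((a | b) -> b)) = {q1, q2, q4, q5, q6}
Sat(EX (EG ((a | b) -> b))) = {s : some successor in {q1, q2, q4, q5, q6}} = {q1, q2, q4, q5, q6}
A[b U EX (EG ((a | b) -> b))]: least fixpoint, start Z0 = Sat(EX (EG ((a | b) -> b))) = {q1, q2, q4, q5, q6}, add states in Sat(b) with every successor in Z. Already a fixed point.
Sat(A[b U EX (EG ((a | b) -> b))]) = {q1, q2, q4, q5, q6}
|Sat(A[b U EX (EG ((a | b) -> b))])| = |{q1, q2, q4, q5, q6}| = 5.

5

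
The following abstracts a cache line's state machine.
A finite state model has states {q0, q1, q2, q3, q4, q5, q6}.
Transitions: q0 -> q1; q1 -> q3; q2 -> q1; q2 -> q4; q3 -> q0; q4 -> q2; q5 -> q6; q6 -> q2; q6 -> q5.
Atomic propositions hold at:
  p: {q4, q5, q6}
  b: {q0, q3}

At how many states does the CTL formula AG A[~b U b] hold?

3

Sat(~b) = {q1, q2, q4, q5, q6}
A[~b U b]: least fixpoint, start Z0 = Sat(b) = {q0, q3}, add states in Sat(~b) with every successor in Z. Z1 = {q0, q1, q3}; fixed.
Sat(A[~b U b]) = {q0, q1, q3}
AG A[~b U b]: greatest fixpoint, start Z0 = {q0, q1, q3}, keep only states in Sat with every successor in Z. Already a fixed point.
Sat(AG A[~b U b]) = {q0, q1, q3}
|Sat(AG A[~b U b])| = |{q0, q1, q3}| = 3.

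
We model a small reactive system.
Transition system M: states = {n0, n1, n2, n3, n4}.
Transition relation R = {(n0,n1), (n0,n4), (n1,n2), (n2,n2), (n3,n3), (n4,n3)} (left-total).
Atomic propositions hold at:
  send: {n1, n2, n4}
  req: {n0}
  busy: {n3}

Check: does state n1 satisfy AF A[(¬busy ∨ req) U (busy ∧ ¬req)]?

No

Sat(¬busy) = {n0, n1, n2, n4}
Sat(¬busy ∨ req) = {n0, n1, n2, n4}
Sat(¬req) = {n1, n2, n3, n4}
Sat(busy ∧ ¬req) = {n3}
A[(¬busy ∨ req) U (busy ∧ ¬req)]: least fixpoint, start Z0 = Sat((busy ∧ ¬req)) = {n3}, add states in Sat(¬busy ∨ req) with every successor in Z. Z1 = {n3, n4}; fixed.
Sat(A[(¬busy ∨ req) U (busy ∧ ¬req)]) = {n3, n4}
AF A[(¬busy ∨ req) U (busy ∧ ¬req)]: least fixpoint, start Z0 = {n3, n4}, add states with every successor in Z. Already a fixed point.
Sat(AF A[(¬busy ∨ req) U (busy ∧ ¬req)]) = {n3, n4}
n1 ∉ Sat(AF A[(¬busy ∨ req) U (busy ∧ ¬req)]) = {n3, n4}, so the formula does not hold at n1.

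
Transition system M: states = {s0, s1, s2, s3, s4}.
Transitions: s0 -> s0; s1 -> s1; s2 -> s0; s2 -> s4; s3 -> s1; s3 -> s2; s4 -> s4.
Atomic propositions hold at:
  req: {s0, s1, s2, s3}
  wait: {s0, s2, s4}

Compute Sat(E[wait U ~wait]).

{s1, s3}

Sat(~wait) = {s1, s3}
E[wait U ~wait]: least fixpoint, start Z0 = Sat(~wait) = {s1, s3}, add states in Sat(wait) with some successor in Z. Already a fixed point.
Sat(E[wait U ~wait]) = {s1, s3}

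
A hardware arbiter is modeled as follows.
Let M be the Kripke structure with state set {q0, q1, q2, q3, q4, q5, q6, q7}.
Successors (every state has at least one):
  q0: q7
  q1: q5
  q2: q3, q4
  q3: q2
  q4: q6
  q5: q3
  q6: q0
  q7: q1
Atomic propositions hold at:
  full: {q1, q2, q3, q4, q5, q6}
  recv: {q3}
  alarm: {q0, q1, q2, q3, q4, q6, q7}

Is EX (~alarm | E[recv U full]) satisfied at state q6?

No

Sat(~alarm) = {q5}
E[recv U full]: least fixpoint, start Z0 = Sat(full) = {q1, q2, q3, q4, q5, q6}, add states in Sat(recv) with some successor in Z. Already a fixed point.
Sat(E[recv U full]) = {q1, q2, q3, q4, q5, q6}
Sat(~alarm | E[recv U full]) = {q1, q2, q3, q4, q5, q6}
Sat(EX (~alarm | E[recv U full])) = {s : some successor in {q1, q2, q3, q4, q5, q6}} = {q1, q2, q3, q4, q5, q7}
q6 ∉ Sat(EX (~alarm | E[recv U full])) = {q1, q2, q3, q4, q5, q7}, so the formula does not hold at q6.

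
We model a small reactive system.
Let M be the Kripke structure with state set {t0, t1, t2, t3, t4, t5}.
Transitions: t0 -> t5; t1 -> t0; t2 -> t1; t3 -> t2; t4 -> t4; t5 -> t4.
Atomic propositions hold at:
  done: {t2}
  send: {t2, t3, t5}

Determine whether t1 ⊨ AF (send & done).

No

Sat(send & done) = {t2}
AF (send & done): least fixpoint, start Z0 = {t2}, add states with every successor in Z. Z1 = {t2, t3}; fixed.
Sat(AF (send & done)) = {t2, t3}
t1 ∉ Sat(AF (send & done)) = {t2, t3}, so the formula does not hold at t1.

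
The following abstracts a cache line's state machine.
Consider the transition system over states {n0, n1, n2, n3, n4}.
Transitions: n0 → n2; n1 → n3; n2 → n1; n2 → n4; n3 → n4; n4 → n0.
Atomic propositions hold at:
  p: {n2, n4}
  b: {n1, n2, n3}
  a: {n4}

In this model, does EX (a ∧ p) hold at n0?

Sat(a ∧ p) = {n4}
Sat(EX (a ∧ p)) = {s : some successor in {n4}} = {n2, n3}
n0 ∉ Sat(EX (a ∧ p)) = {n2, n3}, so the formula does not hold at n0.

No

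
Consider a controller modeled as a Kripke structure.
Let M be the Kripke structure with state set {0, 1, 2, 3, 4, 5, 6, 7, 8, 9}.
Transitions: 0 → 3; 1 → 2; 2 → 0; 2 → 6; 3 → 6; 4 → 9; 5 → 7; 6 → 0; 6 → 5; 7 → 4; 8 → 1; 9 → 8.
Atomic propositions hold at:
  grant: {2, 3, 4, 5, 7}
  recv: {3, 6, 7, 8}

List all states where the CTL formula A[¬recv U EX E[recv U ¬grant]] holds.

Sat(¬recv) = {0, 1, 2, 4, 5, 9}
Sat(¬grant) = {0, 1, 6, 8, 9}
E[recv U ¬grant]: least fixpoint, start Z0 = Sat(¬grant) = {0, 1, 6, 8, 9}, add states in Sat(recv) with some successor in Z. Z1 = {0, 1, 3, 6, 8, 9}; fixed.
Sat(E[recv U ¬grant]) = {0, 1, 3, 6, 8, 9}
Sat(EX E[recv U ¬grant]) = {s : some successor in {0, 1, 3, 6, 8, 9}} = {0, 2, 3, 4, 6, 8, 9}
A[¬recv U EX E[recv U ¬grant]]: least fixpoint, start Z0 = Sat(EX E[recv U ¬grant]) = {0, 2, 3, 4, 6, 8, 9}, add states in Sat(¬recv) with every successor in Z. Z1 = {0, 1, 2, 3, 4, 6, 8, 9}; fixed.
Sat(A[¬recv U EX E[recv U ¬grant]]) = {0, 1, 2, 3, 4, 6, 8, 9}

{0, 1, 2, 3, 4, 6, 8, 9}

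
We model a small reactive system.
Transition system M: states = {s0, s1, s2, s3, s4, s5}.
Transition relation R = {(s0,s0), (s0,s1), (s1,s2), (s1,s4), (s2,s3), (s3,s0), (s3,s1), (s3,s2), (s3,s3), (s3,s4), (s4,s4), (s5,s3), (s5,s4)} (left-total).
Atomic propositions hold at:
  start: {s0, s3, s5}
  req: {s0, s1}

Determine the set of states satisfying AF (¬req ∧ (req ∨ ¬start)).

{s1, s2, s4}

Sat(¬req) = {s2, s3, s4, s5}
Sat(¬start) = {s1, s2, s4}
Sat(req ∨ ¬start) = {s0, s1, s2, s4}
Sat(¬req ∧ (req ∨ ¬start)) = {s2, s4}
AF (¬req ∧ (req ∨ ¬start)): least fixpoint, start Z0 = {s2, s4}, add states with every successor in Z. Z1 = {s1, s2, s4}; fixed.
Sat(AF (¬req ∧ (req ∨ ¬start))) = {s1, s2, s4}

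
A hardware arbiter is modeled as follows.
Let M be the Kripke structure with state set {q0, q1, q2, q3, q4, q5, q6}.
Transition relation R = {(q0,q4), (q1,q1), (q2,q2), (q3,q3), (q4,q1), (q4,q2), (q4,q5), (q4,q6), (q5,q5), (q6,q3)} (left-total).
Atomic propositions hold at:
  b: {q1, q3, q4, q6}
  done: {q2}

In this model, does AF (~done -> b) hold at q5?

Sat(~done) = {q0, q1, q3, q4, q5, q6}
Sat(~done -> b) = {q1, q2, q3, q4, q6}
AF (~done -> b): least fixpoint, start Z0 = {q1, q2, q3, q4, q6}, add states with every successor in Z. Z1 = {q0, q1, q2, q3, q4, q6}; fixed.
Sat(AF (~done -> b)) = {q0, q1, q2, q3, q4, q6}
q5 ∉ Sat(AF (~done -> b)) = {q0, q1, q2, q3, q4, q6}, so the formula does not hold at q5.

No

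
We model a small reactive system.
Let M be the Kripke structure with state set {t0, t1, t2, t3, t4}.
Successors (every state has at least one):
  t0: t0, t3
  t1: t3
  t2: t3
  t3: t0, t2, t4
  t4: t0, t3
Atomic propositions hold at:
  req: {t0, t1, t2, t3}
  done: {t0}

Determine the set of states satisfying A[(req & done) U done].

{t0}

Sat(req & done) = {t0}
A[(req & done) U done]: least fixpoint, start Z0 = Sat(done) = {t0}, add states in Sat(req & done) with every successor in Z. Already a fixed point.
Sat(A[(req & done) U done]) = {t0}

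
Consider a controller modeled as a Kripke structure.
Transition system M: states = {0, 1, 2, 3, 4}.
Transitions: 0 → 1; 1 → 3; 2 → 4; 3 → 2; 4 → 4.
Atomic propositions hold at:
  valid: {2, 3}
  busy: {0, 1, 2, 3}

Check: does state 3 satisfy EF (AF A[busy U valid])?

Yes

A[busy U valid]: least fixpoint, start Z0 = Sat(valid) = {2, 3}, add states in Sat(busy) with every successor in Z. Z1 = {1, 2, 3}; Z2 = {0, 1, 2, 3}; fixed.
Sat(A[busy U valid]) = {0, 1, 2, 3}
AF A[busy U valid]: least fixpoint, start Z0 = {0, 1, 2, 3}, add states with every successor in Z. Already a fixed point.
Sat(AF A[busy U valid]) = {0, 1, 2, 3}
EF (AF A[busy U valid]): least fixpoint, start Z0 = {0, 1, 2, 3}, add states with some successor in Z. Already a fixed point.
Sat(EF (AF A[busy U valid])) = {0, 1, 2, 3}
3 ∈ Sat(EF (AF A[busy U valid])) = {0, 1, 2, 3}, so the formula holds at 3.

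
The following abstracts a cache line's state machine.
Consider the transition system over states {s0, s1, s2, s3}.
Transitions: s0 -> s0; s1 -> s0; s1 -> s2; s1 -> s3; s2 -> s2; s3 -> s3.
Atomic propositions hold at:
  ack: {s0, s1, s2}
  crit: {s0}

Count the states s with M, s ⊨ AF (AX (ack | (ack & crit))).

Sat(ack & crit) = {s0}
Sat(ack | (ack & crit)) = {s0, s1, s2}
Sat(AX (ack | (ack & crit))) = {s : every successor in {s0, s1, s2}} = {s0, s2}
AF (AX (ack | (ack & crit))): least fixpoint, start Z0 = {s0, s2}, add states with every successor in Z. Already a fixed point.
Sat(AF (AX (ack | (ack & crit)))) = {s0, s2}
|Sat(AF (AX (ack | (ack & crit))))| = |{s0, s2}| = 2.

2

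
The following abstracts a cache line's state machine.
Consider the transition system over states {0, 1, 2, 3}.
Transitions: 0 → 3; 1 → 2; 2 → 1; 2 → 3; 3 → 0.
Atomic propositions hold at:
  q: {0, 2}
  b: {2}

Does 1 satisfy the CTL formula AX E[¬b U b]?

Sat(¬b) = {0, 1, 3}
E[¬b U b]: least fixpoint, start Z0 = Sat(b) = {2}, add states in Sat(¬b) with some successor in Z. Z1 = {1, 2}; fixed.
Sat(E[¬b U b]) = {1, 2}
Sat(AX E[¬b U b]) = {s : every successor in {1, 2}} = {1}
1 ∈ Sat(AX E[¬b U b]) = {1}, so the formula holds at 1.

Yes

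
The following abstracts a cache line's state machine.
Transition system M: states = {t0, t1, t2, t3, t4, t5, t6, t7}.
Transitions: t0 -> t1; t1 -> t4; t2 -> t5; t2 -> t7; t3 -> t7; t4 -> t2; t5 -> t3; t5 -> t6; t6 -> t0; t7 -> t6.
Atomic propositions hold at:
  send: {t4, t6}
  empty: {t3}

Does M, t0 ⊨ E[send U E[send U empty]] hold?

E[send U empty]: least fixpoint, start Z0 = Sat(empty) = {t3}, add states in Sat(send) with some successor in Z. Already a fixed point.
Sat(E[send U empty]) = {t3}
E[send U E[send U empty]]: least fixpoint, start Z0 = Sat(E[send U empty]) = {t3}, add states in Sat(send) with some successor in Z. Already a fixed point.
Sat(E[send U E[send U empty]]) = {t3}
t0 ∉ Sat(E[send U E[send U empty]]) = {t3}, so the formula does not hold at t0.

No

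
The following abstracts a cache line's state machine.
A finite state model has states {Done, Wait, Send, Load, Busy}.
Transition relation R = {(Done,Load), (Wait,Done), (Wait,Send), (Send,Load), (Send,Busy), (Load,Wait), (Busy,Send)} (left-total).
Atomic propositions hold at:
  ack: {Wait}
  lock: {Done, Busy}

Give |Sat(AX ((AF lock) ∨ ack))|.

1

AF lock: least fixpoint, start Z0 = {Done, Busy}, add states with every successor in Z. Already a fixed point.
Sat(AF lock) = {Done, Busy}
Sat((AF lock) ∨ ack) = {Done, Wait, Busy}
Sat(AX ((AF lock) ∨ ack)) = {s : every successor in {Done, Wait, Busy}} = {Load}
|Sat(AX ((AF lock) ∨ ack))| = |{Load}| = 1.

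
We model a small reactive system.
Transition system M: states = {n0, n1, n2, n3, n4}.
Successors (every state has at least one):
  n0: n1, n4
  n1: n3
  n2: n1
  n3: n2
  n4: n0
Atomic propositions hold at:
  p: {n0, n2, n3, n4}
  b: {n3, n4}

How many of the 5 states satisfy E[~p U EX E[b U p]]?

4

Sat(~p) = {n1}
E[b U p]: least fixpoint, start Z0 = Sat(p) = {n0, n2, n3, n4}, add states in Sat(b) with some successor in Z. Already a fixed point.
Sat(E[b U p]) = {n0, n2, n3, n4}
Sat(EX E[b U p]) = {s : some successor in {n0, n2, n3, n4}} = {n0, n1, n3, n4}
E[~p U EX E[b U p]]: least fixpoint, start Z0 = Sat(EX E[b U p]) = {n0, n1, n3, n4}, add states in Sat(~p) with some successor in Z. Already a fixed point.
Sat(E[~p U EX E[b U p]]) = {n0, n1, n3, n4}
|Sat(E[~p U EX E[b U p]])| = |{n0, n1, n3, n4}| = 4.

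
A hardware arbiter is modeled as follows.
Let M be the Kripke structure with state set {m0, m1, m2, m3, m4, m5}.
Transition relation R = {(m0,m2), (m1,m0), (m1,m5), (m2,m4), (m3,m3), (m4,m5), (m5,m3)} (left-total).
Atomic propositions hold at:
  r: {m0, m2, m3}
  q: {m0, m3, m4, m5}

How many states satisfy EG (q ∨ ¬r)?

Sat(¬r) = {m1, m4, m5}
Sat(q ∨ ¬r) = {m0, m1, m3, m4, m5}
EG (q ∨ ¬r): greatest fixpoint, start Z0 = {m0, m1, m3, m4, m5}, keep only states in Sat with some successor in Z. Z1 = {m1, m3, m4, m5}; fixed.
Sat(EG (q ∨ ¬r)) = {m1, m3, m4, m5}
|Sat(EG (q ∨ ¬r))| = |{m1, m3, m4, m5}| = 4.

4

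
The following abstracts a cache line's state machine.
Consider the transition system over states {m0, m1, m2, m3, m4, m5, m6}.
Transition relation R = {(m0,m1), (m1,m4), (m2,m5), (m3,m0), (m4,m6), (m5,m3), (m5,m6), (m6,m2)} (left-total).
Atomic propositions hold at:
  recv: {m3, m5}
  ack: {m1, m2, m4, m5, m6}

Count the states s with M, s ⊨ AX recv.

1

Sat(AX recv) = {s : every successor in {m3, m5}} = {m2}
|Sat(AX recv)| = |{m2}| = 1.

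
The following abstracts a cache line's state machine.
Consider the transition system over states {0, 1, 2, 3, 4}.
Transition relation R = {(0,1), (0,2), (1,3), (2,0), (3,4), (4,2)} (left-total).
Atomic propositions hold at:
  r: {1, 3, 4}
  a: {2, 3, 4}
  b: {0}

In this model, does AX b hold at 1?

No

Sat(AX b) = {s : every successor in {0}} = {2}
1 ∉ Sat(AX b) = {2}, so the formula does not hold at 1.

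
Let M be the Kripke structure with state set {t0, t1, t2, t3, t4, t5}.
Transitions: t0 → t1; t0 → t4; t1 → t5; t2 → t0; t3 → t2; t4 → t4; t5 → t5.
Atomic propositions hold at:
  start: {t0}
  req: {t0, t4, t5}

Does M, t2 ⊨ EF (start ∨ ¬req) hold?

Yes

Sat(¬req) = {t1, t2, t3}
Sat(start ∨ ¬req) = {t0, t1, t2, t3}
EF (start ∨ ¬req): least fixpoint, start Z0 = {t0, t1, t2, t3}, add states with some successor in Z. Already a fixed point.
Sat(EF (start ∨ ¬req)) = {t0, t1, t2, t3}
t2 ∈ Sat(EF (start ∨ ¬req)) = {t0, t1, t2, t3}, so the formula holds at t2.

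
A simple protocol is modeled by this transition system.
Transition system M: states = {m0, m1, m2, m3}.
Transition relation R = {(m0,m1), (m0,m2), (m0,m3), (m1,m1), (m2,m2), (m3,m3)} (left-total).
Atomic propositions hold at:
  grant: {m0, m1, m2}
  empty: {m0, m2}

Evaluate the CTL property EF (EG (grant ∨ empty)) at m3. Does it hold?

Sat(grant ∨ empty) = {m0, m1, m2}
EG (grant ∨ empty): greatest fixpoint, start Z0 = {m0, m1, m2}, keep only states in Sat with some successor in Z. Already a fixed point.
Sat(EG (grant ∨ empty)) = {m0, m1, m2}
EF (EG (grant ∨ empty)): least fixpoint, start Z0 = {m0, m1, m2}, add states with some successor in Z. Already a fixed point.
Sat(EF (EG (grant ∨ empty))) = {m0, m1, m2}
m3 ∉ Sat(EF (EG (grant ∨ empty))) = {m0, m1, m2}, so the formula does not hold at m3.

No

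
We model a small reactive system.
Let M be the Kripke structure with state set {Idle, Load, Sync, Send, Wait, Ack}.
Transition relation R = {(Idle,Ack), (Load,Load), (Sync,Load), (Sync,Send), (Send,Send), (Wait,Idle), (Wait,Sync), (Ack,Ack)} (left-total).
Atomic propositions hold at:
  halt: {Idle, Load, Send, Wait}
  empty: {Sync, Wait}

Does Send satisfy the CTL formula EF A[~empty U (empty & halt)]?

No

Sat(~empty) = {Idle, Load, Send, Ack}
Sat(empty & halt) = {Wait}
A[~empty U (empty & halt)]: least fixpoint, start Z0 = Sat((empty & halt)) = {Wait}, add states in Sat(~empty) with every successor in Z. Already a fixed point.
Sat(A[~empty U (empty & halt)]) = {Wait}
EF A[~empty U (empty & halt)]: least fixpoint, start Z0 = {Wait}, add states with some successor in Z. Already a fixed point.
Sat(EF A[~empty U (empty & halt)]) = {Wait}
Send ∉ Sat(EF A[~empty U (empty & halt)]) = {Wait}, so the formula does not hold at Send.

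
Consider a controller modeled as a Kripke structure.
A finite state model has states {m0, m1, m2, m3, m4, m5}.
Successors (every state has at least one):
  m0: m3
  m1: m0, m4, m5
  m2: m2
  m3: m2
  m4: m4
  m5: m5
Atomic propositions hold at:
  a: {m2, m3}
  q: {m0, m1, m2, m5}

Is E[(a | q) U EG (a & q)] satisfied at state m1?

Sat(a | q) = {m0, m1, m2, m3, m5}
Sat(a & q) = {m2}
EG (a & q): greatest fixpoint, start Z0 = {m2}, keep only states in Sat with some successor in Z. Already a fixed point.
Sat(EG (a & q)) = {m2}
E[(a | q) U EG (a & q)]: least fixpoint, start Z0 = Sat(EG (a & q)) = {m2}, add states in Sat(a | q) with some successor in Z. Z1 = {m2, m3}; Z2 = {m0, m2, m3}; Z3 = {m0, m1, m2, m3}; fixed.
Sat(E[(a | q) U EG (a & q)]) = {m0, m1, m2, m3}
m1 ∈ Sat(E[(a | q) U EG (a & q)]) = {m0, m1, m2, m3}, so the formula holds at m1.

Yes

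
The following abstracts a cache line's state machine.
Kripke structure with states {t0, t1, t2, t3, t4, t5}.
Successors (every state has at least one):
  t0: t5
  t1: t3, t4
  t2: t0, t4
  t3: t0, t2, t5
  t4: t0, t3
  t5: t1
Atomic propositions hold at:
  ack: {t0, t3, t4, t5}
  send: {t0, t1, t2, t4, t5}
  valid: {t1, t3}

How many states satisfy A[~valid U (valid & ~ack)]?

Sat(~valid) = {t0, t2, t4, t5}
Sat(~ack) = {t1, t2}
Sat(valid & ~ack) = {t1}
A[~valid U (valid & ~ack)]: least fixpoint, start Z0 = Sat((valid & ~ack)) = {t1}, add states in Sat(~valid) with every successor in Z. Z1 = {t1, t5}; Z2 = {t0, t1, t5}; fixed.
Sat(A[~valid U (valid & ~ack)]) = {t0, t1, t5}
|Sat(A[~valid U (valid & ~ack)])| = |{t0, t1, t5}| = 3.

3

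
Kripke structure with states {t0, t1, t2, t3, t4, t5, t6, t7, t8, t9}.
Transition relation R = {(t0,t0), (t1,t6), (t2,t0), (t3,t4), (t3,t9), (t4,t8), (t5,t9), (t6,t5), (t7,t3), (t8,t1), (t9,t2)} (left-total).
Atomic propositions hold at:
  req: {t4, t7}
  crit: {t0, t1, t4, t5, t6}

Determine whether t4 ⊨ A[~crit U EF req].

Sat(~crit) = {t2, t3, t7, t8, t9}
EF req: least fixpoint, start Z0 = {t4, t7}, add states with some successor in Z. Z1 = {t3, t4, t7}; fixed.
Sat(EF req) = {t3, t4, t7}
A[~crit U EF req]: least fixpoint, start Z0 = Sat(EF req) = {t3, t4, t7}, add states in Sat(~crit) with every successor in Z. Already a fixed point.
Sat(A[~crit U EF req]) = {t3, t4, t7}
t4 ∈ Sat(A[~crit U EF req]) = {t3, t4, t7}, so the formula holds at t4.

Yes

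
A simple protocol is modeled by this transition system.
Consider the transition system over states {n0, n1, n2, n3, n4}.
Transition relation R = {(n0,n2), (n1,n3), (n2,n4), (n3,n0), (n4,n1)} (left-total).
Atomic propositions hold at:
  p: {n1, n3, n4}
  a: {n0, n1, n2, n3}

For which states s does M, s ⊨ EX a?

{n0, n1, n3, n4}

Sat(EX a) = {s : some successor in {n0, n1, n2, n3}} = {n0, n1, n3, n4}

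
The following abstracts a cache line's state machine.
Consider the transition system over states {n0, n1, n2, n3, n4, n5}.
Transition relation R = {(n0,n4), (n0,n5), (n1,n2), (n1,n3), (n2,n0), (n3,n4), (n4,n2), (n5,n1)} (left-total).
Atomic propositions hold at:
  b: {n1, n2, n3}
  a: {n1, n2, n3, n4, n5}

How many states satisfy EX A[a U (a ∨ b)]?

Sat(a ∨ b) = {n1, n2, n3, n4, n5}
A[a U (a ∨ b)]: least fixpoint, start Z0 = Sat((a ∨ b)) = {n1, n2, n3, n4, n5}, add states in Sat(a) with every successor in Z. Already a fixed point.
Sat(A[a U (a ∨ b)]) = {n1, n2, n3, n4, n5}
Sat(EX A[a U (a ∨ b)]) = {s : some successor in {n1, n2, n3, n4, n5}} = {n0, n1, n3, n4, n5}
|Sat(EX A[a U (a ∨ b)])| = |{n0, n1, n3, n4, n5}| = 5.

5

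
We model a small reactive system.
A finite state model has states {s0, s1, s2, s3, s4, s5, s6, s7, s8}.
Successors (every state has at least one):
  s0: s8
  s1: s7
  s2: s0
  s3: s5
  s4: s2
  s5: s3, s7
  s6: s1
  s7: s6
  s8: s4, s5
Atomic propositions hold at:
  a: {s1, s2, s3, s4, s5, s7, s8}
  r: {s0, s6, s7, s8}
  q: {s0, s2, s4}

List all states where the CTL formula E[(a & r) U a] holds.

Sat(a & r) = {s7, s8}
E[(a & r) U a]: least fixpoint, start Z0 = Sat(a) = {s1, s2, s3, s4, s5, s7, s8}, add states in Sat(a & r) with some successor in Z. Already a fixed point.
Sat(E[(a & r) U a]) = {s1, s2, s3, s4, s5, s7, s8}

{s1, s2, s3, s4, s5, s7, s8}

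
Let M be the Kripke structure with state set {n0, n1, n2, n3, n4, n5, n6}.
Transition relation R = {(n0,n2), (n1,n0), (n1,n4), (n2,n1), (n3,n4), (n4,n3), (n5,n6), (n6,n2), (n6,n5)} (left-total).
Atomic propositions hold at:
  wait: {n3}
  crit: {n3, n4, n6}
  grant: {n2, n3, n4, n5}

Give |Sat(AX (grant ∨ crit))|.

5

Sat(grant ∨ crit) = {n2, n3, n4, n5, n6}
Sat(AX (grant ∨ crit)) = {s : every successor in {n2, n3, n4, n5, n6}} = {n0, n3, n4, n5, n6}
|Sat(AX (grant ∨ crit))| = |{n0, n3, n4, n5, n6}| = 5.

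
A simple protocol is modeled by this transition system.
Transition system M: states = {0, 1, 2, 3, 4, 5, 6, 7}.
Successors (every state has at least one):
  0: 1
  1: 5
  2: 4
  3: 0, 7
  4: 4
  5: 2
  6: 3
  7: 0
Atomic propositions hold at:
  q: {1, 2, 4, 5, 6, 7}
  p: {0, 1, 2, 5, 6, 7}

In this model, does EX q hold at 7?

Sat(EX q) = {s : some successor in {1, 2, 4, 5, 6, 7}} = {0, 1, 2, 3, 4, 5}
7 ∉ Sat(EX q) = {0, 1, 2, 3, 4, 5}, so the formula does not hold at 7.

No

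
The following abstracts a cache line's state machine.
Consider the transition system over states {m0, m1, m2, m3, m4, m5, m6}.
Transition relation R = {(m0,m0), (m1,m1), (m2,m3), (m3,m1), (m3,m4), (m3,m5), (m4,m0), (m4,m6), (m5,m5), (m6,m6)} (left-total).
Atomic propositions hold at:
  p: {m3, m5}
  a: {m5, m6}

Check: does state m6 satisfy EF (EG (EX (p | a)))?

Sat(p | a) = {m3, m5, m6}
Sat(EX (p | a)) = {s : some successor in {m3, m5, m6}} = {m2, m3, m4, m5, m6}
EG (EX (p | a)): greatest fixpoint, start Z0 = {m2, m3, m4, m5, m6}, keep only states in Sat with some successor in Z. Already a fixed point.
Sat(EG (EX (p | a))) = {m2, m3, m4, m5, m6}
EF (EG (EX (p | a))): least fixpoint, start Z0 = {m2, m3, m4, m5, m6}, add states with some successor in Z. Already a fixed point.
Sat(EF (EG (EX (p | a)))) = {m2, m3, m4, m5, m6}
m6 ∈ Sat(EF (EG (EX (p | a)))) = {m2, m3, m4, m5, m6}, so the formula holds at m6.

Yes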